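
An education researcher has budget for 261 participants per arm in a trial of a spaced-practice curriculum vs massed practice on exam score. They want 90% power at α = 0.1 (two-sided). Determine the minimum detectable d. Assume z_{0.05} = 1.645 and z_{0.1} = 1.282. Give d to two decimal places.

d_min ≈ 0.26

For two independent groups of n = 261 each: d_min = (z_{α/2} + z_β)·√(2/n).
z-sum = 1.645 + 1.282 = 2.927.
d_min = 2.927 × √(2/261) = 2.927 × 0.0875 = 0.256.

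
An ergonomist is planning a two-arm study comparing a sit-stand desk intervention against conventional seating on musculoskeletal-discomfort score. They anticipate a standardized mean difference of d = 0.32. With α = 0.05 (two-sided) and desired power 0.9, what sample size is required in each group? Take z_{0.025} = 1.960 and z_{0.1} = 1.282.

For two independent groups with equal n: n = 2·((z_{α/2} + z_β) / d)².
z_{α/2} + z_β = 1.960 + 1.282 = 3.242.
n = 2 × (3.242 / 0.32)² = 2 × 10.131² = 2 × 102.64 = 205.3.
Round up to the next whole participant.

n = 206 per group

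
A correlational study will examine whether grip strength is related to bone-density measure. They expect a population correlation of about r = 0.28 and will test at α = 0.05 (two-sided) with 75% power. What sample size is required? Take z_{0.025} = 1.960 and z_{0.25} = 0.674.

n = 87

Fisher's z: C = ½·ln((1+r)/(1−r)) = ½·ln(1.7778) = 0.2877.
n = ((z_{α/2} + z_β)/C)² + 3.
(1.960 + 0.674) / 0.2877 = 2.634 / 0.2877 = 9.155.
n = 9.155² + 3 = 83.82 + 3 = 86.8.
Round up.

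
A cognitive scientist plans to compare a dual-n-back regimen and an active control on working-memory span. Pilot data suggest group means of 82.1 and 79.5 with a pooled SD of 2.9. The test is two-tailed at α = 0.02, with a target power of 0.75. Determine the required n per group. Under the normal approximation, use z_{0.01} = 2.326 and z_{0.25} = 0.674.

n = 23 per group

Cohen's d = |M₁ − M₂| / SD_pooled = |82.1 − 79.5| / 2.9 = 2.6 / 2.9 = 0.897.
For two independent groups with equal n: n = 2·((z_{α/2} + z_β) / d)².
z_{α/2} + z_β = 2.326 + 0.674 = 3.000.
n = 2 × (3.000 / 0.897)² = 2 × 3.344² = 2 × 11.19 = 22.4.
Round up to the next whole participant.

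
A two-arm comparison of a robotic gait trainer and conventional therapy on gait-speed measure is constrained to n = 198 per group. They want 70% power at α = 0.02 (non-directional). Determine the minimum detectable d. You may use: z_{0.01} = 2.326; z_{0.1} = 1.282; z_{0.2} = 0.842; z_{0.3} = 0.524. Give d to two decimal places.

d_min ≈ 0.29

For two independent groups of n = 198 each: d_min = (z_{α/2} + z_β)·√(2/n).
z-sum = 2.326 + 0.524 = 2.850.
d_min = 2.850 × √(2/198) = 2.850 × 0.1005 = 0.286.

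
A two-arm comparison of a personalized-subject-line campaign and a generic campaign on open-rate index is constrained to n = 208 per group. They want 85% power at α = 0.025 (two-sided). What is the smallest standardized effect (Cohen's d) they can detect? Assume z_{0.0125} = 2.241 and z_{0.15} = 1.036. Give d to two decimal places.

d_min ≈ 0.32

For two independent groups of n = 208 each: d_min = (z_{α/2} + z_β)·√(2/n).
z-sum = 2.241 + 1.036 = 3.277.
d_min = 3.277 × √(2/208) = 3.277 × 0.0981 = 0.321.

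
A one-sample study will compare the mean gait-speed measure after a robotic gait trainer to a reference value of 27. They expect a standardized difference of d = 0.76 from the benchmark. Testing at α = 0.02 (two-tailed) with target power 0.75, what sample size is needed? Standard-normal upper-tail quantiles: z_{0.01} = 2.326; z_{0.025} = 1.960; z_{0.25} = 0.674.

For a one-sample test: n = ((z_{α/2} + z_β) / d)².
z_{α/2} + z_β = 2.326 + 0.674 = 3.000.
n = (3.000 / 0.76)² = 3.947² = 15.58.
Round up.

n = 16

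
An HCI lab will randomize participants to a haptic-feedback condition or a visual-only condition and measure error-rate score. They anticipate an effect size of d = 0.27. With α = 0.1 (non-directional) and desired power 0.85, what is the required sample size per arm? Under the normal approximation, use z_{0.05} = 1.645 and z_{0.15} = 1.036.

n = 198 per group

For two independent groups with equal n: n = 2·((z_{α/2} + z_β) / d)².
z_{α/2} + z_β = 1.645 + 1.036 = 2.681.
n = 2 × (2.681 / 0.27)² = 2 × 9.930² = 2 × 98.60 = 197.2.
Round up to the next whole participant.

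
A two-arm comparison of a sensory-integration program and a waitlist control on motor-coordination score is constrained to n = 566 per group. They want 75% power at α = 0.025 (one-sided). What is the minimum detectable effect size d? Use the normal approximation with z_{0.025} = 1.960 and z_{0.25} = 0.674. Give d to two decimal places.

d_min ≈ 0.16

For two independent groups of n = 566 each: d_min = (z_{α} + z_β)·√(2/n).
z-sum = 1.960 + 0.674 = 2.634.
d_min = 2.634 × √(2/566) = 2.634 × 0.0594 = 0.157.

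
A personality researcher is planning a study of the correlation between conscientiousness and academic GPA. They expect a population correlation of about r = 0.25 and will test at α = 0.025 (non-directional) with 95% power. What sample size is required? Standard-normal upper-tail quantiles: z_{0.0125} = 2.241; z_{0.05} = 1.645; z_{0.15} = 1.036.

Fisher's z: C = ½·ln((1+r)/(1−r)) = ½·ln(1.6667) = 0.2554.
n = ((z_{α/2} + z_β)/C)² + 3.
(2.241 + 1.645) / 0.2554 = 3.886 / 0.2554 = 15.215.
n = 15.215² + 3 = 231.51 + 3 = 234.5.
Round up.

n = 235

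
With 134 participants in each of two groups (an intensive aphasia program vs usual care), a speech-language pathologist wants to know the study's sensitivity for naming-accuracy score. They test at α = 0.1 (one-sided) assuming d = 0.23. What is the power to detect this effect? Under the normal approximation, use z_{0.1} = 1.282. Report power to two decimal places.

power ≈ 0.73

For two equal groups, power = Φ(d·√(n/2) − z_{α}).
d·√(n/2) = 0.23 × √(134/2) = 0.23 × 8.185 = 1.883.
z_β = 1.883 − 1.282 = 0.601.
Power = Φ(0.601) = 0.726.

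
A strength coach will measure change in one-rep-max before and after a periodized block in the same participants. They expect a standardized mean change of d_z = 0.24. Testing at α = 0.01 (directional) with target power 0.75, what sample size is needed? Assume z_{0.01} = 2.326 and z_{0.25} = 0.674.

n = 157 pairs

For a paired (one-sample on differences) test: n = ((z_{α} + z_β) / d)².
z_{α} + z_β = 2.326 + 0.674 = 3.000.
n = (3.000 / 0.24)² = 12.500² = 156.25.
Round up.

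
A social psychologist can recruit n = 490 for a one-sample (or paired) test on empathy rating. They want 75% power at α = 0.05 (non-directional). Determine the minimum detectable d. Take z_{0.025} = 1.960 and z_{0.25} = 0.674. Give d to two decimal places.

For a single sample (or paired design) of n = 490: d_min = (z_{α/2} + z_β)/√n.
z-sum = 1.960 + 0.674 = 2.634.
d_min = 2.634 / √490 = 2.634 / 22.136 = 0.119.

d_min ≈ 0.12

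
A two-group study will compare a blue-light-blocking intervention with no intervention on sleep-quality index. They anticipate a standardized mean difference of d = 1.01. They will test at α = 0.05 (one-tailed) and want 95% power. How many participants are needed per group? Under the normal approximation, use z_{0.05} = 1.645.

For two independent groups with equal n: n = 2·((z_{α} + z_β) / d)².
z_{α} + z_β = 1.645 + 1.645 = 3.290.
n = 2 × (3.290 / 1.01)² = 2 × 3.257² = 2 × 10.61 = 21.2.
Round up to the next whole participant.

n = 22 per group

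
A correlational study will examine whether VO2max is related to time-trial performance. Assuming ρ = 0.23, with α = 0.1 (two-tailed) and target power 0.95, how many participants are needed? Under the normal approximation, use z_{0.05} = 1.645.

n = 201

Fisher's z: C = ½·ln((1+r)/(1−r)) = ½·ln(1.5974) = 0.2342.
n = ((z_{α/2} + z_β)/C)² + 3.
(1.645 + 1.645) / 0.2342 = 3.290 / 0.2342 = 14.048.
n = 14.048² + 3 = 197.34 + 3 = 200.3.
Round up.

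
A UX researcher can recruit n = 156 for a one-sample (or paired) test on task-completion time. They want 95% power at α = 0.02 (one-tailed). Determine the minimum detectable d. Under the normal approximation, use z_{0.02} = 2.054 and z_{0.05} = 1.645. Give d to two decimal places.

For a single sample (or paired design) of n = 156: d_min = (z_{α} + z_β)/√n.
z-sum = 2.054 + 1.645 = 3.699.
d_min = 3.699 / √156 = 3.699 / 12.490 = 0.296.

d_min ≈ 0.30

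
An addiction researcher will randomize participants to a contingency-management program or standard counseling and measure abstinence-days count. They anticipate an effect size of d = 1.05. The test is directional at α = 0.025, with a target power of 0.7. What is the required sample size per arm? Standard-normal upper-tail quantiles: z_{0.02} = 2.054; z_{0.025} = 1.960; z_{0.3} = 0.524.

n = 12 per group

For two independent groups with equal n: n = 2·((z_{α} + z_β) / d)².
z_{α} + z_β = 1.960 + 0.524 = 2.484.
n = 2 × (2.484 / 1.05)² = 2 × 2.366² = 2 × 5.60 = 11.2.
Round up to the next whole participant.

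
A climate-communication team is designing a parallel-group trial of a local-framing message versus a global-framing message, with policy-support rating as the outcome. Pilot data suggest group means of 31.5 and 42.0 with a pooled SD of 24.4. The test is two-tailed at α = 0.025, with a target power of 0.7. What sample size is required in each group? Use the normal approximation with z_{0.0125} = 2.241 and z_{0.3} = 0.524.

n = 83 per group

Cohen's d = |M₁ − M₂| / SD_pooled = |31.5 − 42.0| / 24.4 = 10.5 / 24.4 = 0.430.
For two independent groups with equal n: n = 2·((z_{α/2} + z_β) / d)².
z_{α/2} + z_β = 2.241 + 0.524 = 2.765.
n = 2 × (2.765 / 0.430)² = 2 × 6.430² = 2 × 41.35 = 82.7.
Round up to the next whole participant.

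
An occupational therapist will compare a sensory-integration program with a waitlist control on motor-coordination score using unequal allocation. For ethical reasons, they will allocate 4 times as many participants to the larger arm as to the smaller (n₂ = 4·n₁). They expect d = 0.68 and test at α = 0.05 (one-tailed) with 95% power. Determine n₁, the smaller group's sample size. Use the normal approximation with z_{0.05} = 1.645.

n₁ = 30

With allocation ratio k = n₂/n₁ = 4, Var(x̄₁−x̄₂) = σ²(1/n₁ + 1/(k·n₁)) = σ²·(k+1)/(k·n₁).
So n₁ = (1 + 1/k)·((z_{α} + z_β)/d)² = 1.250 × (3.290/0.68)².
n₁ = 1.250 × 23.41 = 29.3.
Round up: n₁ = 30, giving n₂ = 4 × 30 = 120.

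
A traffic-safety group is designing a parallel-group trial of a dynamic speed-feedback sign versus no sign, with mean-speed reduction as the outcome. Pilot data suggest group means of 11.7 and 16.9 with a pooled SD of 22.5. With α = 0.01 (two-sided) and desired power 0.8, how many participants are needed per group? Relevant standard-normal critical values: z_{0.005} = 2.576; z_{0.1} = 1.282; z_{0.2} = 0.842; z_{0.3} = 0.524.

Cohen's d = |M₁ − M₂| / SD_pooled = |11.7 − 16.9| / 22.5 = 5.2 / 22.5 = 0.231.
For two independent groups with equal n: n = 2·((z_{α/2} + z_β) / d)².
z_{α/2} + z_β = 2.576 + 0.842 = 3.418.
n = 2 × (3.418 / 0.231)² = 2 × 14.797² = 2 × 218.94 = 437.9.
Round up to the next whole participant.

n = 438 per group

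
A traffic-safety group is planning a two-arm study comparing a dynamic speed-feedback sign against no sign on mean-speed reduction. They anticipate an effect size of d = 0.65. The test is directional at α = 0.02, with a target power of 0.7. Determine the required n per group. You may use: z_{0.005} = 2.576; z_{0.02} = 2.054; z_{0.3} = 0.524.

For two independent groups with equal n: n = 2·((z_{α} + z_β) / d)².
z_{α} + z_β = 2.054 + 0.524 = 2.578.
n = 2 × (2.578 / 0.65)² = 2 × 3.966² = 2 × 15.73 = 31.5.
Round up to the next whole participant.

n = 32 per group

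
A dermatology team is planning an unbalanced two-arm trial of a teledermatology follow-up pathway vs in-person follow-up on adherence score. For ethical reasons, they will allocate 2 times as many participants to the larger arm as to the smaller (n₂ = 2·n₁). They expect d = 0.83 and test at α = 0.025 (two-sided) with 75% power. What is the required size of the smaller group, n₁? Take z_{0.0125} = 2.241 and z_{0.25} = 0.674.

With allocation ratio k = n₂/n₁ = 2, Var(x̄₁−x̄₂) = σ²(1/n₁ + 1/(k·n₁)) = σ²·(k+1)/(k·n₁).
So n₁ = (1 + 1/k)·((z_{α/2} + z_β)/d)² = 1.500 × (2.915/0.83)².
n₁ = 1.500 × 12.33 = 18.5.
Round up: n₁ = 19, giving n₂ = 2 × 19 = 38.

n₁ = 19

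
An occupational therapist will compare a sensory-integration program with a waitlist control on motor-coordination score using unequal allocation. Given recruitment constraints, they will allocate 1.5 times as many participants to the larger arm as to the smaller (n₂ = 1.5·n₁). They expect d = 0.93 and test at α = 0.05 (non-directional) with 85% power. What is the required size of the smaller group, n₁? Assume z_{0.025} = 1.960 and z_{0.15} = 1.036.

n₁ = 18

With allocation ratio k = n₂/n₁ = 1.5, Var(x̄₁−x̄₂) = σ²(1/n₁ + 1/(k·n₁)) = σ²·(k+1)/(k·n₁).
So n₁ = (1 + 1/k)·((z_{α/2} + z_β)/d)² = 1.667 × (2.996/0.93)².
n₁ = 1.667 × 10.38 = 17.3.
Round up: n₁ = 18, giving n₂ = 1.5 × 18 = 27.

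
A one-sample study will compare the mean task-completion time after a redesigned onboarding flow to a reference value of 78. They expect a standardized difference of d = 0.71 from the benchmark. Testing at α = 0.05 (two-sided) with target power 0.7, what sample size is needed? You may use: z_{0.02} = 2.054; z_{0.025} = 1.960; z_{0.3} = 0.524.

For a one-sample test: n = ((z_{α/2} + z_β) / d)².
z_{α/2} + z_β = 1.960 + 0.524 = 2.484.
n = (2.484 / 0.71)² = 3.499² = 12.24.
Round up.

n = 13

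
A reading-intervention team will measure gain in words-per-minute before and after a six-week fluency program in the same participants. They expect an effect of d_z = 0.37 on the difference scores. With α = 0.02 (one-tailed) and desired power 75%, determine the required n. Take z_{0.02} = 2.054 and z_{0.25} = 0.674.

For a paired (one-sample on differences) test: n = ((z_{α} + z_β) / d)².
z_{α} + z_β = 2.054 + 0.674 = 2.728.
n = (2.728 / 0.37)² = 7.373² = 54.36.
Round up.

n = 55 pairs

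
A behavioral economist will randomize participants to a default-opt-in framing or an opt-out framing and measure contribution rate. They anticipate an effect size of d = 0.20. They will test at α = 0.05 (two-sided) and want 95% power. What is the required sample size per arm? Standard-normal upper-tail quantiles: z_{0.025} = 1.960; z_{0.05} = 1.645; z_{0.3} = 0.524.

n = 650 per group

For two independent groups with equal n: n = 2·((z_{α/2} + z_β) / d)².
z_{α/2} + z_β = 1.960 + 1.645 = 3.605.
n = 2 × (3.605 / 0.20)² = 2 × 18.025² = 2 × 324.90 = 649.8.
Round up to the next whole participant.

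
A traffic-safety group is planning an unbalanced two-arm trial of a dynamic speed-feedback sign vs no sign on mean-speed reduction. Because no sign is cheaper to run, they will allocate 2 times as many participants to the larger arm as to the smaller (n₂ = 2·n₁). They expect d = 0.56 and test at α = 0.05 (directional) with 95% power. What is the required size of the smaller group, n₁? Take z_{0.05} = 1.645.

n₁ = 52

With allocation ratio k = n₂/n₁ = 2, Var(x̄₁−x̄₂) = σ²(1/n₁ + 1/(k·n₁)) = σ²·(k+1)/(k·n₁).
So n₁ = (1 + 1/k)·((z_{α} + z_β)/d)² = 1.500 × (3.290/0.56)².
n₁ = 1.500 × 34.52 = 51.8.
Round up: n₁ = 52, giving n₂ = 2 × 52 = 104.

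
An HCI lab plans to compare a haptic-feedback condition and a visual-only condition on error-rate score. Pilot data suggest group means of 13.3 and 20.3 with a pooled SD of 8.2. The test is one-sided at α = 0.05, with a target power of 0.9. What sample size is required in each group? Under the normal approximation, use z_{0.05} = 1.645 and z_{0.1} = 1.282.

n = 24 per group

Cohen's d = |M₁ − M₂| / SD_pooled = |13.3 − 20.3| / 8.2 = 7.0 / 8.2 = 0.854.
For two independent groups with equal n: n = 2·((z_{α} + z_β) / d)².
z_{α} + z_β = 1.645 + 1.282 = 2.927.
n = 2 × (2.927 / 0.854)² = 2 × 3.427² = 2 × 11.75 = 23.5.
Round up to the next whole participant.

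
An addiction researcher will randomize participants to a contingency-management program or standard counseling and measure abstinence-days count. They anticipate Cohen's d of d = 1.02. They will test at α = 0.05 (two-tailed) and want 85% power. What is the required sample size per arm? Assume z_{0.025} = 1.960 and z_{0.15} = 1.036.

For two independent groups with equal n: n = 2·((z_{α/2} + z_β) / d)².
z_{α/2} + z_β = 1.960 + 1.036 = 2.996.
n = 2 × (2.996 / 1.02)² = 2 × 2.937² = 2 × 8.63 = 17.3.
Round up to the next whole participant.

n = 18 per group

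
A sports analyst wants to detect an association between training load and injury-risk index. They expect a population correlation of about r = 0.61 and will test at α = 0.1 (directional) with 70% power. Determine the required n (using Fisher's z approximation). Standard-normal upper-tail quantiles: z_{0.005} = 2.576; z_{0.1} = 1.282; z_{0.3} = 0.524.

n = 10

Fisher's z: C = ½·ln((1+r)/(1−r)) = ½·ln(4.1282) = 0.7089.
n = ((z_{α} + z_β)/C)² + 3.
(1.282 + 0.524) / 0.7089 = 1.806 / 0.7089 = 2.548.
n = 2.548² + 3 = 6.49 + 3 = 9.5.
Round up.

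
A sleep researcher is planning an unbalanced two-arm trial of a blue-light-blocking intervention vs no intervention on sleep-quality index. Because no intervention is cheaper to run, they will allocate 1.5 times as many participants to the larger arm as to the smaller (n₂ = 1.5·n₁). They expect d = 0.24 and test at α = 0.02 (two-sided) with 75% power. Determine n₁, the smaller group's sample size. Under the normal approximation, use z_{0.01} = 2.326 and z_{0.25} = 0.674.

n₁ = 261

With allocation ratio k = n₂/n₁ = 1.5, Var(x̄₁−x̄₂) = σ²(1/n₁ + 1/(k·n₁)) = σ²·(k+1)/(k·n₁).
So n₁ = (1 + 1/k)·((z_{α/2} + z_β)/d)² = 1.667 × (3.000/0.24)².
n₁ = 1.667 × 156.25 = 260.4.
Round up: n₁ = 261, giving n₂ = ⌈1.5 × 261⌉ = ⌈391.5⌉ = 392.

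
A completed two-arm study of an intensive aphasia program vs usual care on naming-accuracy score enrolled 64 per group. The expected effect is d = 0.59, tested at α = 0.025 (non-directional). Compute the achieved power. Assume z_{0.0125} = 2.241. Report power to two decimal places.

For two equal groups, power = Φ(d·√(n/2) − z_{α/2}).
d·√(n/2) = 0.59 × √(64/2) = 0.59 × 5.657 = 3.338.
z_β = 3.338 − 2.241 = 1.097.
Power = Φ(1.097) = 0.864.

power ≈ 0.86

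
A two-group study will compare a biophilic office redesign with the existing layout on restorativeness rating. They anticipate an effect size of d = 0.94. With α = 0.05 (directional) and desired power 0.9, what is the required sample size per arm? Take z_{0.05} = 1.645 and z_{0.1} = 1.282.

For two independent groups with equal n: n = 2·((z_{α} + z_β) / d)².
z_{α} + z_β = 1.645 + 1.282 = 2.927.
n = 2 × (2.927 / 0.94)² = 2 × 3.114² = 2 × 9.70 = 19.4.
Round up to the next whole participant.

n = 20 per group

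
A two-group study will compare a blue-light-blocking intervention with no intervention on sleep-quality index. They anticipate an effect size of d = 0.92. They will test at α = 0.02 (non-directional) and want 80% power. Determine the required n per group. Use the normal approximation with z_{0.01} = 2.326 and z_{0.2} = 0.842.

n = 24 per group

For two independent groups with equal n: n = 2·((z_{α/2} + z_β) / d)².
z_{α/2} + z_β = 2.326 + 0.842 = 3.168.
n = 2 × (3.168 / 0.92)² = 2 × 3.443² = 2 × 11.86 = 23.7.
Round up to the next whole participant.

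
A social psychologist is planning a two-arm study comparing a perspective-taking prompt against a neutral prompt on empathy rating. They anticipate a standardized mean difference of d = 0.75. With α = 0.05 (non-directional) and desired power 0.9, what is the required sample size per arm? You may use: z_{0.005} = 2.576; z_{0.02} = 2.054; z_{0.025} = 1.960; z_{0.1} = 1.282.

n = 38 per group

For two independent groups with equal n: n = 2·((z_{α/2} + z_β) / d)².
z_{α/2} + z_β = 1.960 + 1.282 = 3.242.
n = 2 × (3.242 / 0.75)² = 2 × 4.323² = 2 × 18.69 = 37.4.
Round up to the next whole participant.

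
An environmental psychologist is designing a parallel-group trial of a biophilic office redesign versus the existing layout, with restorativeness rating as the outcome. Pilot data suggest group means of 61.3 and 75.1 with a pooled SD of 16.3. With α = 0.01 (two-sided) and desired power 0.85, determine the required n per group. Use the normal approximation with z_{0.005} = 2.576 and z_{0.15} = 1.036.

n = 37 per group

Cohen's d = |M₁ − M₂| / SD_pooled = |61.3 − 75.1| / 16.3 = 13.8 / 16.3 = 0.847.
For two independent groups with equal n: n = 2·((z_{α/2} + z_β) / d)².
z_{α/2} + z_β = 2.576 + 1.036 = 3.612.
n = 2 × (3.612 / 0.847)² = 2 × 4.264² = 2 × 18.19 = 36.4.
Round up to the next whole participant.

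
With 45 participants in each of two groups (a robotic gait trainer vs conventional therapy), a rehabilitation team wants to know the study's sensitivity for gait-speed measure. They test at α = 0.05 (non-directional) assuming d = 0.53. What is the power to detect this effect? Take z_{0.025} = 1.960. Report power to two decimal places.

power ≈ 0.71

For two equal groups, power = Φ(d·√(n/2) − z_{α/2}).
d·√(n/2) = 0.53 × √(45/2) = 0.53 × 4.743 = 2.514.
z_β = 2.514 − 1.960 = 0.554.
Power = Φ(0.554) = 0.710.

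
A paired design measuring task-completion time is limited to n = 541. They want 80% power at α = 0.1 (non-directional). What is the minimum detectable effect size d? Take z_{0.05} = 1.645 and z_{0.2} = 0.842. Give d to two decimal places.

For a single sample (or paired design) of n = 541: d_min = (z_{α/2} + z_β)/√n.
z-sum = 1.645 + 0.842 = 2.487.
d_min = 2.487 / √541 = 2.487 / 23.259 = 0.107.

d_min ≈ 0.11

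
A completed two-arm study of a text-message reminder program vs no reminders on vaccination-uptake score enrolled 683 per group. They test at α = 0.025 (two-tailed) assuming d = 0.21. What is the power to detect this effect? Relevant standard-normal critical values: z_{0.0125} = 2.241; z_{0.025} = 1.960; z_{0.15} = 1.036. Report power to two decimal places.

power ≈ 0.95

For two equal groups, power = Φ(d·√(n/2) − z_{α/2}).
d·√(n/2) = 0.21 × √(683/2) = 0.21 × 18.480 = 3.881.
z_β = 3.881 − 2.241 = 1.640.
Power = Φ(1.640) = 0.949.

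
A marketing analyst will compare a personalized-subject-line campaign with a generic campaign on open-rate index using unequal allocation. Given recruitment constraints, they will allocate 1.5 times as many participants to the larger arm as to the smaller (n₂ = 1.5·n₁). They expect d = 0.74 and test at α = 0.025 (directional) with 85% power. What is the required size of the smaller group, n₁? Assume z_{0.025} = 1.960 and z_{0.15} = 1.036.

n₁ = 28

With allocation ratio k = n₂/n₁ = 1.5, Var(x̄₁−x̄₂) = σ²(1/n₁ + 1/(k·n₁)) = σ²·(k+1)/(k·n₁).
So n₁ = (1 + 1/k)·((z_{α} + z_β)/d)² = 1.667 × (2.996/0.74)².
n₁ = 1.667 × 16.39 = 27.3.
Round up: n₁ = 28, giving n₂ = 1.5 × 28 = 42.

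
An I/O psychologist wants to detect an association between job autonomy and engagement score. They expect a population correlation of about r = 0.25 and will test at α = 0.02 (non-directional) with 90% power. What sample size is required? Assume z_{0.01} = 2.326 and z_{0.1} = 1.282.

n = 203

Fisher's z: C = ½·ln((1+r)/(1−r)) = ½·ln(1.6667) = 0.2554.
n = ((z_{α/2} + z_β)/C)² + 3.
(2.326 + 1.282) / 0.2554 = 3.608 / 0.2554 = 14.127.
n = 14.127² + 3 = 199.57 + 3 = 202.6.
Round up.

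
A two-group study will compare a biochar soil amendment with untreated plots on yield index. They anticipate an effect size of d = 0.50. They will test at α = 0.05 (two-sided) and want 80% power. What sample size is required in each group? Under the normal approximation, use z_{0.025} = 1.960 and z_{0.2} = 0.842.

For two independent groups with equal n: n = 2·((z_{α/2} + z_β) / d)².
z_{α/2} + z_β = 1.960 + 0.842 = 2.802.
n = 2 × (2.802 / 0.50)² = 2 × 5.604² = 2 × 31.40 = 62.8.
Round up to the next whole participant.

n = 63 per group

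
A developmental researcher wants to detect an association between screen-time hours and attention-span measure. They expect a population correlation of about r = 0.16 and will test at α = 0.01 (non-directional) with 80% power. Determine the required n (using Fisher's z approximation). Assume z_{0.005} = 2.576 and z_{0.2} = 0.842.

n = 452

Fisher's z: C = ½·ln((1+r)/(1−r)) = ½·ln(1.3810) = 0.1614.
n = ((z_{α/2} + z_β)/C)² + 3.
(2.576 + 0.842) / 0.1614 = 3.418 / 0.1614 = 21.177.
n = 21.177² + 3 = 448.47 + 3 = 451.5.
Round up.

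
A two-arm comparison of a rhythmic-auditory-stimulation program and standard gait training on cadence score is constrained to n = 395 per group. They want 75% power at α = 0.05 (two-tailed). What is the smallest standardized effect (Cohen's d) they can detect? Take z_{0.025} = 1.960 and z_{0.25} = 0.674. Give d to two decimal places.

d_min ≈ 0.19

For two independent groups of n = 395 each: d_min = (z_{α/2} + z_β)·√(2/n).
z-sum = 1.960 + 0.674 = 2.634.
d_min = 2.634 × √(2/395) = 2.634 × 0.0712 = 0.187.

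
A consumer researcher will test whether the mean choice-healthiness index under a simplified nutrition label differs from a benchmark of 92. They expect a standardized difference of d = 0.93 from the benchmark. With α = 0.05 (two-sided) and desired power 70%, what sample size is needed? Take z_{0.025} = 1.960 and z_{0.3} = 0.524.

n = 8

For a one-sample test: n = ((z_{α/2} + z_β) / d)².
z_{α/2} + z_β = 1.960 + 0.524 = 2.484.
n = (2.484 / 0.93)² = 2.671² = 7.13.
Round up.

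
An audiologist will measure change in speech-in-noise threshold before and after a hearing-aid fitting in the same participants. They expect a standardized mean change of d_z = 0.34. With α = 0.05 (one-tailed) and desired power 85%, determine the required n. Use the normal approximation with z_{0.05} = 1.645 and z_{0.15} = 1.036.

For a paired (one-sample on differences) test: n = ((z_{α} + z_β) / d)².
z_{α} + z_β = 1.645 + 1.036 = 2.681.
n = (2.681 / 0.34)² = 7.885² = 62.18.
Round up.

n = 63 pairs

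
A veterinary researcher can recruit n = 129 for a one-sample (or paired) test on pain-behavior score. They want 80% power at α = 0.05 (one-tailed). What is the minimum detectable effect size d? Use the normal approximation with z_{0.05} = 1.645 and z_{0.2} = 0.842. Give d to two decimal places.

d_min ≈ 0.22

For a single sample (or paired design) of n = 129: d_min = (z_{α} + z_β)/√n.
z-sum = 1.645 + 0.842 = 2.487.
d_min = 2.487 / √129 = 2.487 / 11.358 = 0.219.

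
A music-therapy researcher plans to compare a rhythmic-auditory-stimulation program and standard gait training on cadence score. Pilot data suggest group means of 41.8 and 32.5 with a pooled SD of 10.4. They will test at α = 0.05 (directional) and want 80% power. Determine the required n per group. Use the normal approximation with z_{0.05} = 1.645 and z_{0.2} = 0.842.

Cohen's d = |M₁ − M₂| / SD_pooled = |41.8 − 32.5| / 10.4 = 9.3 / 10.4 = 0.894.
For two independent groups with equal n: n = 2·((z_{α} + z_β) / d)².
z_{α} + z_β = 1.645 + 0.842 = 2.487.
n = 2 × (2.487 / 0.894)² = 2 × 2.782² = 2 × 7.74 = 15.5.
Round up to the next whole participant.

n = 16 per group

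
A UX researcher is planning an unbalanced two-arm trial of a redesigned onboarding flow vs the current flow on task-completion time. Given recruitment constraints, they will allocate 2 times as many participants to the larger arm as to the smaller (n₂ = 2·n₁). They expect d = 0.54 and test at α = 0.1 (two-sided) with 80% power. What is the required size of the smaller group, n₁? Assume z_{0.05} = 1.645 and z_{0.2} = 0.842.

n₁ = 32

With allocation ratio k = n₂/n₁ = 2, Var(x̄₁−x̄₂) = σ²(1/n₁ + 1/(k·n₁)) = σ²·(k+1)/(k·n₁).
So n₁ = (1 + 1/k)·((z_{α/2} + z_β)/d)² = 1.500 × (2.487/0.54)².
n₁ = 1.500 × 21.21 = 31.8.
Round up: n₁ = 32, giving n₂ = 2 × 32 = 64.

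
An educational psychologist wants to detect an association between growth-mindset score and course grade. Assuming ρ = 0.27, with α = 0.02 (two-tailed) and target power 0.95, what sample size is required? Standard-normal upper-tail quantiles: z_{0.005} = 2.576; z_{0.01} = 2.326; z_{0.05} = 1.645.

Fisher's z: C = ½·ln((1+r)/(1−r)) = ½·ln(1.7397) = 0.2769.
n = ((z_{α/2} + z_β)/C)² + 3.
(2.326 + 1.645) / 0.2769 = 3.971 / 0.2769 = 14.341.
n = 14.341² + 3 = 205.66 + 3 = 208.7.
Round up.

n = 209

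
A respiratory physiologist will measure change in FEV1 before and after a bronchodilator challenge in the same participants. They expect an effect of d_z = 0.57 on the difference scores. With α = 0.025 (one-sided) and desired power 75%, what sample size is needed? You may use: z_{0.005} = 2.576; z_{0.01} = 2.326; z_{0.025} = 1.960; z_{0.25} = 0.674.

n = 22 pairs

For a paired (one-sample on differences) test: n = ((z_{α} + z_β) / d)².
z_{α} + z_β = 1.960 + 0.674 = 2.634.
n = (2.634 / 0.57)² = 4.621² = 21.35.
Round up.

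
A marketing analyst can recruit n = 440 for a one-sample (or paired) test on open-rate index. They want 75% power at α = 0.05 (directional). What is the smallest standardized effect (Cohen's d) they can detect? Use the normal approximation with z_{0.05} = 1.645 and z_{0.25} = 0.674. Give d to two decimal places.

d_min ≈ 0.11

For a single sample (or paired design) of n = 440: d_min = (z_{α} + z_β)/√n.
z-sum = 1.645 + 0.674 = 2.319.
d_min = 2.319 / √440 = 2.319 / 20.976 = 0.111.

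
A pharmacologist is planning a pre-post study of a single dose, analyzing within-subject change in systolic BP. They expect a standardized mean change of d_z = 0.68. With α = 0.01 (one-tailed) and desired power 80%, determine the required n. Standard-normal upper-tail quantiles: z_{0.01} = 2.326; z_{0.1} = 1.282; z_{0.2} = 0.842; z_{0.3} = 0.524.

For a paired (one-sample on differences) test: n = ((z_{α} + z_β) / d)².
z_{α} + z_β = 2.326 + 0.842 = 3.168.
n = (3.168 / 0.68)² = 4.659² = 21.70.
Round up.

n = 22 pairs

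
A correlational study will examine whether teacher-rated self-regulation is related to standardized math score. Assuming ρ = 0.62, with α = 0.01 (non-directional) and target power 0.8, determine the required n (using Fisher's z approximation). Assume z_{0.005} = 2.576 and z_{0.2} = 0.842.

n = 26

Fisher's z: C = ½·ln((1+r)/(1−r)) = ½·ln(4.2632) = 0.7250.
n = ((z_{α/2} + z_β)/C)² + 3.
(2.576 + 0.842) / 0.7250 = 3.418 / 0.7250 = 4.714.
n = 4.714² + 3 = 22.23 + 3 = 25.2.
Round up.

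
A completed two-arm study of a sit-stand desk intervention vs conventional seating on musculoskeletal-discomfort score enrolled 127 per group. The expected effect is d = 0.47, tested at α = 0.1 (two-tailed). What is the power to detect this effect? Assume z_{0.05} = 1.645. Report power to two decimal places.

For two equal groups, power = Φ(d·√(n/2) − z_{α/2}).
d·√(n/2) = 0.47 × √(127/2) = 0.47 × 7.969 = 3.745.
z_β = 3.745 − 1.645 = 2.100.
Power = Φ(2.100) = 0.982.

power ≈ 0.98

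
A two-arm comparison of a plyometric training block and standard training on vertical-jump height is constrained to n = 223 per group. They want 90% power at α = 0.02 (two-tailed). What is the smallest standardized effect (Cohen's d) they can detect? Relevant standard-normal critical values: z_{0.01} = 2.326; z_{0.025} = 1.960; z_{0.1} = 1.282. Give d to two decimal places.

d_min ≈ 0.34

For two independent groups of n = 223 each: d_min = (z_{α/2} + z_β)·√(2/n).
z-sum = 2.326 + 1.282 = 3.608.
d_min = 3.608 × √(2/223) = 3.608 × 0.0947 = 0.342.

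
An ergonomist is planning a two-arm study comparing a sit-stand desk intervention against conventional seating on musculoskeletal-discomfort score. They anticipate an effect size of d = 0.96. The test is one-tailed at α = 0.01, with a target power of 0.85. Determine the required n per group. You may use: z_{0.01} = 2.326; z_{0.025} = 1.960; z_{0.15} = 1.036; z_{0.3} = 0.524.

n = 25 per group

For two independent groups with equal n: n = 2·((z_{α} + z_β) / d)².
z_{α} + z_β = 2.326 + 1.036 = 3.362.
n = 2 × (3.362 / 0.96)² = 2 × 3.502² = 2 × 12.26 = 24.5.
Round up to the next whole participant.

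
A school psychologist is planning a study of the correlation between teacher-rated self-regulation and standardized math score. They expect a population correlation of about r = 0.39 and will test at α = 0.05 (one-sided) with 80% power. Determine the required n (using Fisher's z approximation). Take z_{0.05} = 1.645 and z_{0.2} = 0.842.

Fisher's z: C = ½·ln((1+r)/(1−r)) = ½·ln(2.2787) = 0.4118.
n = ((z_{α} + z_β)/C)² + 3.
(1.645 + 0.842) / 0.4118 = 2.487 / 0.4118 = 6.039.
n = 6.039² + 3 = 36.47 + 3 = 39.5.
Round up.

n = 40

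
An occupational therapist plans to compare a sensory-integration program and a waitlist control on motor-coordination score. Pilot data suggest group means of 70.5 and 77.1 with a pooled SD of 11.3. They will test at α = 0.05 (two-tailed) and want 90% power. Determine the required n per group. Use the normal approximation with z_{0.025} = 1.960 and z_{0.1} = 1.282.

Cohen's d = |M₁ − M₂| / SD_pooled = |70.5 − 77.1| / 11.3 = 6.6 / 11.3 = 0.584.
For two independent groups with equal n: n = 2·((z_{α/2} + z_β) / d)².
z_{α/2} + z_β = 1.960 + 1.282 = 3.242.
n = 2 × (3.242 / 0.584)² = 2 × 5.551² = 2 × 30.82 = 61.6.
Round up to the next whole participant.

n = 62 per group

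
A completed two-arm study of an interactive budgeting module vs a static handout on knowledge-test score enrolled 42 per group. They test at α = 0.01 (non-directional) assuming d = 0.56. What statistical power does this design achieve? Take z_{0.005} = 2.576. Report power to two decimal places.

power ≈ 0.50

For two equal groups, power = Φ(d·√(n/2) − z_{α/2}).
d·√(n/2) = 0.56 × √(42/2) = 0.56 × 4.583 = 2.566.
z_β = 2.566 − 2.576 = -0.010.
Power = Φ(-0.010) = 0.496.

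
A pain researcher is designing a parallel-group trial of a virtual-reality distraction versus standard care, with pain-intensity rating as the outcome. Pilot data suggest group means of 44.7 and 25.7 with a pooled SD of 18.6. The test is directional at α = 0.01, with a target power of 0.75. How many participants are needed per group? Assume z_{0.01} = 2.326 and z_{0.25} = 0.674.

n = 18 per group

Cohen's d = |M₁ − M₂| / SD_pooled = |44.7 − 25.7| / 18.6 = 19.0 / 18.6 = 1.022.
For two independent groups with equal n: n = 2·((z_{α} + z_β) / d)².
z_{α} + z_β = 2.326 + 0.674 = 3.000.
n = 2 × (3.000 / 1.022)² = 2 × 2.935² = 2 × 8.62 = 17.2.
Round up to the next whole participant.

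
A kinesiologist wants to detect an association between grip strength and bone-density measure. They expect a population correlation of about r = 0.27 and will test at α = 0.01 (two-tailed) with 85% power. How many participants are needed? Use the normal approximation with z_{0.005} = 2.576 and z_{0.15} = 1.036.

Fisher's z: C = ½·ln((1+r)/(1−r)) = ½·ln(1.7397) = 0.2769.
n = ((z_{α/2} + z_β)/C)² + 3.
(2.576 + 1.036) / 0.2769 = 3.612 / 0.2769 = 13.044.
n = 13.044² + 3 = 170.16 + 3 = 173.2.
Round up.

n = 174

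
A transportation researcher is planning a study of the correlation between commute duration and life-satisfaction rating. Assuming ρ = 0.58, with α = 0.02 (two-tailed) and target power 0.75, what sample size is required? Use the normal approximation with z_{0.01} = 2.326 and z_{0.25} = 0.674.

n = 24

Fisher's z: C = ½·ln((1+r)/(1−r)) = ½·ln(3.7619) = 0.6625.
n = ((z_{α/2} + z_β)/C)² + 3.
(2.326 + 0.674) / 0.6625 = 3.000 / 0.6625 = 4.528.
n = 4.528² + 3 = 20.51 + 3 = 23.5.
Round up.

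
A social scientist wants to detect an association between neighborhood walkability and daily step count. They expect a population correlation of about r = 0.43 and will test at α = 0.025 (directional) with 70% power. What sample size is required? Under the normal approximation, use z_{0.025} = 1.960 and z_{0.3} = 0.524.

n = 33

Fisher's z: C = ½·ln((1+r)/(1−r)) = ½·ln(2.5088) = 0.4599.
n = ((z_{α} + z_β)/C)² + 3.
(1.960 + 0.524) / 0.4599 = 2.484 / 0.4599 = 5.401.
n = 5.401² + 3 = 29.17 + 3 = 32.2.
Round up.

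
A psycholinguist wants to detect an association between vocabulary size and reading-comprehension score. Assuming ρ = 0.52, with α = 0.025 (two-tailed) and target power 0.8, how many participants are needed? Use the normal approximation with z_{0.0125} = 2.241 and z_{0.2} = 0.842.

n = 32

Fisher's z: C = ½·ln((1+r)/(1−r)) = ½·ln(3.1667) = 0.5763.
n = ((z_{α/2} + z_β)/C)² + 3.
(2.241 + 0.842) / 0.5763 = 3.083 / 0.5763 = 5.350.
n = 5.350² + 3 = 28.62 + 3 = 31.6.
Round up.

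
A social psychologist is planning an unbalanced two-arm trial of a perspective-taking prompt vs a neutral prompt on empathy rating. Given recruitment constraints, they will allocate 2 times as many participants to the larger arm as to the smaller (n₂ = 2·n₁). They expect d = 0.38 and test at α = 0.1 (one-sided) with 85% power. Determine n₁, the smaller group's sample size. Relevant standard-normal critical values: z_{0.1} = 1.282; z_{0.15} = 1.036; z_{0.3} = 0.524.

With allocation ratio k = n₂/n₁ = 2, Var(x̄₁−x̄₂) = σ²(1/n₁ + 1/(k·n₁)) = σ²·(k+1)/(k·n₁).
So n₁ = (1 + 1/k)·((z_{α} + z_β)/d)² = 1.500 × (2.318/0.38)².
n₁ = 1.500 × 37.21 = 55.8.
Round up: n₁ = 56, giving n₂ = 2 × 56 = 112.

n₁ = 56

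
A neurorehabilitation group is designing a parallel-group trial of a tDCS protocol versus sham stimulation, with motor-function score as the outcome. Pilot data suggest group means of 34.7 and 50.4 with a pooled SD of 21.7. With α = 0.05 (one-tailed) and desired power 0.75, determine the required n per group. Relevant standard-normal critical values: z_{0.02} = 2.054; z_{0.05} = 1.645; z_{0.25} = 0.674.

Cohen's d = |M₁ − M₂| / SD_pooled = |34.7 − 50.4| / 21.7 = 15.7 / 21.7 = 0.724.
For two independent groups with equal n: n = 2·((z_{α} + z_β) / d)².
z_{α} + z_β = 1.645 + 0.674 = 2.319.
n = 2 × (2.319 / 0.724)² = 2 × 3.203² = 2 × 10.26 = 20.5.
Round up to the next whole participant.

n = 21 per group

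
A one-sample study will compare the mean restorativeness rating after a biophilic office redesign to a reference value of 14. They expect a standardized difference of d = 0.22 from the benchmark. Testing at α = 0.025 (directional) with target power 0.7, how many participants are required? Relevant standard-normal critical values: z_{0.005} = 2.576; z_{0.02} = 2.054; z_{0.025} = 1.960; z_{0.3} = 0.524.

For a one-sample test: n = ((z_{α} + z_β) / d)².
z_{α} + z_β = 1.960 + 0.524 = 2.484.
n = (2.484 / 0.22)² = 11.291² = 127.48.
Round up.

n = 128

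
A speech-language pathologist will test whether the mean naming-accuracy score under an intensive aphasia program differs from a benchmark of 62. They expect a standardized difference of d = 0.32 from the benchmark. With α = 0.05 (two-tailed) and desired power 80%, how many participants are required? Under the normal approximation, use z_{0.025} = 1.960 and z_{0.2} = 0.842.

n = 77

For a one-sample test: n = ((z_{α/2} + z_β) / d)².
z_{α/2} + z_β = 1.960 + 0.842 = 2.802.
n = (2.802 / 0.32)² = 8.756² = 76.67.
Round up.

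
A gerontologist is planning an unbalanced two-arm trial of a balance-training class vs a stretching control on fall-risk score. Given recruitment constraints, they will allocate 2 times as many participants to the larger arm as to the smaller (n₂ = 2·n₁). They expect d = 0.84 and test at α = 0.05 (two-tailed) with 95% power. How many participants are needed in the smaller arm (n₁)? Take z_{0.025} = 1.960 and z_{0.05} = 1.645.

n₁ = 28

With allocation ratio k = n₂/n₁ = 2, Var(x̄₁−x̄₂) = σ²(1/n₁ + 1/(k·n₁)) = σ²·(k+1)/(k·n₁).
So n₁ = (1 + 1/k)·((z_{α/2} + z_β)/d)² = 1.500 × (3.605/0.84)².
n₁ = 1.500 × 18.42 = 27.6.
Round up: n₁ = 28, giving n₂ = 2 × 28 = 56.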